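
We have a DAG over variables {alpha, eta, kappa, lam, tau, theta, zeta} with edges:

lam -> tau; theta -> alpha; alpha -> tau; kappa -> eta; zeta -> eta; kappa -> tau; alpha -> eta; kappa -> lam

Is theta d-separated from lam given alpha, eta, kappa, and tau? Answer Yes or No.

4 paths connect theta and lam; each must be blocked for d-separation to hold:
Path 1: theta → alpha → eta ← kappa → lam
  alpha is a chain here and alpha is conditioned on, so the path is blocked at alpha.
Path 2: theta → alpha → eta ← kappa → tau ← lam
  alpha is a chain here and alpha is conditioned on, so the path is blocked at alpha.
Path 3: theta → alpha → tau ← lam
  alpha is a chain here and alpha is conditioned on, so the path is blocked at alpha.
Path 4: theta → alpha → tau ← kappa → lam
  alpha is a chain here and alpha is conditioned on, so the path is blocked at alpha.
Every path is blocked, so theta and lam are d-separated given {alpha, eta, kappa, tau}.

Yes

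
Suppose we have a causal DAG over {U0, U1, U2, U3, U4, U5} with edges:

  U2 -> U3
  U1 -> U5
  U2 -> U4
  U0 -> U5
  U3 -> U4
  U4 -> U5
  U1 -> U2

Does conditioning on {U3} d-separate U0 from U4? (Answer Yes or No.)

Yes — U0 and U4 are d-separated given {U3}.

3 paths connect U0 and U4; each must be blocked for d-separation to hold:
  1. U0 → U5 ← U4 — U5:collider[blocks] ⇒ blocked
  2. U0 → U5 ← U1 → U2 → U4 — U5:collider[blocks]; U1:fork[open]; U2:chain[open] ⇒ blocked
  3. U0 → U5 ← U1 → U2 → U3 → U4 — U5:collider[blocks]; U1:fork[open]; U2:chain[open]; U3:chain[blocks] ⇒ blocked
All paths are blocked; U0 ⊥ U4 | {U3} holds.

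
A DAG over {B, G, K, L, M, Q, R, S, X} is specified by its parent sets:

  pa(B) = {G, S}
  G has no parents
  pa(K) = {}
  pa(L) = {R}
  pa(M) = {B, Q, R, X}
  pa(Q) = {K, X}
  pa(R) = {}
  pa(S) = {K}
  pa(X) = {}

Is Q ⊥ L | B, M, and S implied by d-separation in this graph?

3 paths connect Q and L; each must be blocked for d-separation to hold:
Path 1: Q ← X → M ← R → L
  X is a fork and X is not conditioned on; M is a collider and M is conditioned on, which opens it; R is a fork and R is not conditioned on — no node blocks this path, so it is active.
Path 2: Q → M ← R → L
  M is a collider and M is conditioned on, which opens it; R is a fork and R is not conditioned on — no node blocks this path, so it is active.
Path 3: Q ← K → S → B → M ← R → L
  S is a chain here and S is conditioned on, so the path is blocked at S.
Because an active path exists, Q and L are not d-separated.

No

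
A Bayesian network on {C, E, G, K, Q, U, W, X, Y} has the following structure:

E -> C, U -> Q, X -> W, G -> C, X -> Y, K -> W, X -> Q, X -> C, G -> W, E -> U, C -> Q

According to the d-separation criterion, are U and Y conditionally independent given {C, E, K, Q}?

Enumerating the 6 paths from U to Y and testing each for blocking by {C, E, K, Q}:
Path 1: U → Q ← C ← G → W ← X → Y
  C is a chain here and C is conditioned on, so the path is blocked at C.
Path 2: U → Q ← C ← X → Y
  C is a chain here and C is conditioned on, so the path is blocked at C.
Path 3: U → Q ← X → Y
  Q is a collider and Q is conditioned on, which opens it; X is a fork and X is not conditioned on — no node blocks this path, so it is active.
Path 4: U ← E → C → Q ← X → Y
  E is a fork here and E is conditioned on, so the path is blocked at E.
Path 5: U ← E → C ← G → W ← X → Y
  E is a fork here and E is conditioned on, so the path is blocked at E.
Path 6: U ← E → C ← X → Y
  E is a fork here and E is conditioned on, so the path is blocked at E.
Because an active path exists, U and Y are not d-separated.

No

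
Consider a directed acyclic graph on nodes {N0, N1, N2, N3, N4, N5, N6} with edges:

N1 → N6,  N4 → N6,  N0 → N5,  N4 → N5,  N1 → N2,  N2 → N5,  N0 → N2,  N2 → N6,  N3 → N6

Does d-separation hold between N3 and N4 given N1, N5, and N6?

5 paths connect N3 and N4; each must be blocked for d-separation to hold:
Path 1: N3 → N6 ← N2 ← N0 → N5 ← N4
  N6 is a collider and N6 is conditioned on, which opens it; N2 is a chain and N2 is not conditioned on; N0 is a fork and N0 is not conditioned on; N5 is a collider and N5 is conditioned on, which opens it — no node blocks this path, so it is active.
Path 2: N3 → N6 ← N2 → N5 ← N4
  N6 is a collider and N6 is conditioned on, which opens it; N2 is a fork and N2 is not conditioned on; N5 is a collider and N5 is conditioned on, which opens it — no node blocks this path, so it is active.
Path 3: N3 → N6 ← N1 → N2 ← N0 → N5 ← N4
  N1 is a fork here and N1 is conditioned on, so the path is blocked at N1.
Path 4: N3 → N6 ← N1 → N2 → N5 ← N4
  N1 is a fork here and N1 is conditioned on, so the path is blocked at N1.
Path 5: N3 → N6 ← N4
  N6 is a collider and N6 is conditioned on, which opens it — no node blocks this path, so it is active.
Because an active path exists, N3 and N4 are not d-separated.

No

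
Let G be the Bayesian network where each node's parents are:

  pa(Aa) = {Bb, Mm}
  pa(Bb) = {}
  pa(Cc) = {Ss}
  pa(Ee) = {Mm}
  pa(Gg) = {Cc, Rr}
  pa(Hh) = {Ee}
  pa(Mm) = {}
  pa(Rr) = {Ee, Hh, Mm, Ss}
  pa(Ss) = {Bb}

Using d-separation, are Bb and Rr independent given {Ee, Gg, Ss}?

There are 5 undirected paths between Bb and Rr; checking each against the conditioning set {Ee, Gg, Ss}:
Path 1: Bb → Aa ← Mm → Rr
  Aa is a collider here and neither Aa nor any of its descendants is conditioned on, so the collider stays closed — the path is blocked at Aa.
Path 2: Bb → Aa ← Mm → Ee → Rr
  Aa is a collider here and neither Aa nor any of its descendants is conditioned on, so the collider stays closed — the path is blocked at Aa.
Path 3: Bb → Aa ← Mm → Ee → Hh → Rr
  Aa is a collider here and neither Aa nor any of its descendants is conditioned on, so the collider stays closed — the path is blocked at Aa.
Path 4: Bb → Ss → Rr
  Ss is a chain here and Ss is conditioned on, so the path is blocked at Ss.
Path 5: Bb → Ss → Cc → Gg ← Rr
  Ss is a chain here and Ss is conditioned on, so the path is blocked at Ss.
All paths are blocked; Bb ⊥ Rr | {Ee, Gg, Ss} holds.

Yes — Bb and Rr are d-separated given {Ee, Gg, Ss}.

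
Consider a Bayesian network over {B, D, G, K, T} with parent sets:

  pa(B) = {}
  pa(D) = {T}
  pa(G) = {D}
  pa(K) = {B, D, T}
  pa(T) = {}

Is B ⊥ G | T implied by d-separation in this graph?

Yes

Enumerating the 2 paths from B to G and testing each for blocking by {T}:
Path 1: B → K ← T → D → G
  K is a collider here and neither K nor any of its descendants is conditioned on, so the collider stays closed — the path is blocked at K.
Path 2: B → K ← D → G
  K is a collider here and neither K nor any of its descendants is conditioned on, so the collider stays closed — the path is blocked at K.
Since every path is blocked, d-separation holds.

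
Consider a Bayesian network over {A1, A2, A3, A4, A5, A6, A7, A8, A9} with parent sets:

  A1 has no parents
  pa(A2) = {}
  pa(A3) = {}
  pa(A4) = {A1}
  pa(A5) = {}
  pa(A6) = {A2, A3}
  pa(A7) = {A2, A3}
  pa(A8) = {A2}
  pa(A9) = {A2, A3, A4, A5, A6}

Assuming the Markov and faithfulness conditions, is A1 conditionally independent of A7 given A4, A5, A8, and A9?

There are 6 undirected paths between A1 and A7; checking each against the conditioning set {A4, A5, A8, A9}:
Path 1: A1 → A4 → A9 ← A3 → A6 ← A2 → A7
  A4 is a chain here and A4 is conditioned on, so the path is blocked at A4.
Path 2: A1 → A4 → A9 ← A3 → A7
  A4 is a chain here and A4 is conditioned on, so the path is blocked at A4.
Path 3: A1 → A4 → A9 ← A2 → A6 ← A3 → A7
  A4 is a chain here and A4 is conditioned on, so the path is blocked at A4.
Path 4: A1 → A4 → A9 ← A2 → A7
  A4 is a chain here and A4 is conditioned on, so the path is blocked at A4.
Path 5: A1 → A4 → A9 ← A6 ← A3 → A7
  A4 is a chain here and A4 is conditioned on, so the path is blocked at A4.
Path 6: A1 → A4 → A9 ← A6 ← A2 → A7
  A4 is a chain here and A4 is conditioned on, so the path is blocked at A4.
Since every path is blocked, d-separation holds.

Yes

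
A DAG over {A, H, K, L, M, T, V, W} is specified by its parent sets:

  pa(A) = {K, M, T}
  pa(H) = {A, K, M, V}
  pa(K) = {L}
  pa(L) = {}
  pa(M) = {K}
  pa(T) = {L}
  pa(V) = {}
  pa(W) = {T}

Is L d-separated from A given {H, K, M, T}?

Yes

Enumerating the 6 paths from L to A and testing each for blocking by {H, K, M, T}:
  1. L → K → M → H ← A — K:chain[blocks]; M:chain[blocks]; H:collider[open] ⇒ blocked
  2. L → K → M → A — K:chain[blocks]; M:chain[blocks] ⇒ blocked
  3. L → K → H ← M → A — K:chain[blocks]; H:collider[open]; M:fork[blocks] ⇒ blocked
  4. L → K → H ← A — K:chain[blocks]; H:collider[open] ⇒ blocked
  5. L → K → A — K:chain[blocks] ⇒ blocked
  6. L → T → A — T:chain[blocks] ⇒ blocked
Since every path is blocked, d-separation holds.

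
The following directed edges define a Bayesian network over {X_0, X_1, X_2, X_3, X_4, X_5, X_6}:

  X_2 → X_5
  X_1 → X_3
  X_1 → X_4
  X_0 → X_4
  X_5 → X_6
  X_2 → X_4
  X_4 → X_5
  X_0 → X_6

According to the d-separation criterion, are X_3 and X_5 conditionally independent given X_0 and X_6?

No — X_3 and X_5 are not d-separated given {X_0, X_6}.

There are 3 undirected paths between X_3 and X_5; checking each against the conditioning set {X_0, X_6}:
Path 1: X_3 ← X_1 → X_4 ← X_0 → X_6 ← X_5
  X_0 is a fork here and X_0 is conditioned on, so the path is blocked at X_0.
Path 2: X_3 ← X_1 → X_4 → X_5
  X_1 is a fork and X_1 is not conditioned on; X_4 is a chain and X_4 is not conditioned on — no node blocks this path, so it is active.
Path 3: X_3 ← X_1 → X_4 ← X_2 → X_5
  X_1 is a fork and X_1 is not conditioned on; X_4 is a collider and its descendant X_6 is conditioned on, which opens it; X_2 is a fork and X_2 is not conditioned on — no node blocks this path, so it is active.
At least one path is unblocked, so d-separation fails.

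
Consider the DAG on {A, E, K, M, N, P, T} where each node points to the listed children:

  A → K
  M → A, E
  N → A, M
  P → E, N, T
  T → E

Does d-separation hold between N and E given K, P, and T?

No

There are 4 undirected paths between N and E; checking each against the conditioning set {K, P, T}:
Path 1: N → M → E
  M is a chain and M is not conditioned on — no node blocks this path, so it is active.
Path 2: N → A ← M → E
  A is a collider and its descendant K is conditioned on, which opens it; M is a fork and M is not conditioned on — no node blocks this path, so it is active.
Path 3: N ← P → T → E
  P is a fork here and P is conditioned on, so the path is blocked at P.
Path 4: N ← P → E
  P is a fork here and P is conditioned on, so the path is blocked at P.
Since the path N → M → E is active, N and E are not d-separated given {K, P, T}.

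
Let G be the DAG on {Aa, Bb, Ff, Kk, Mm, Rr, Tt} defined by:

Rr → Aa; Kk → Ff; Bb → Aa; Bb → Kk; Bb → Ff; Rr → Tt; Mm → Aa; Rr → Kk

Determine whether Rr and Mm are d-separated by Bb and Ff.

There are 3 undirected paths between Rr and Mm; checking each against the conditioning set {Bb, Ff}:
Path 1: Rr → Kk ← Bb → Aa ← Mm
  Bb is a fork here and Bb is conditioned on, so the path is blocked at Bb.
Path 2: Rr → Kk → Ff ← Bb → Aa ← Mm
  Bb is a fork here and Bb is conditioned on, so the path is blocked at Bb.
Path 3: Rr → Aa ← Mm
  Aa is a collider here and neither Aa nor any of its descendants is conditioned on, so the collider stays closed — the path is blocked at Aa.
Every path is blocked, so Rr and Mm are d-separated given {Bb, Ff}.

Yes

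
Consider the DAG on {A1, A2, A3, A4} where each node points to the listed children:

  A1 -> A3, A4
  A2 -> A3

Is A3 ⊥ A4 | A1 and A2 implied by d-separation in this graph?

The only undirected path from A3 to A4 is:
  1. A3 ← A1 → A4 — A1:fork[blocks] ⇒ blocked
Every path is blocked, so A3 and A4 are d-separated given {A1, A2}.

Yes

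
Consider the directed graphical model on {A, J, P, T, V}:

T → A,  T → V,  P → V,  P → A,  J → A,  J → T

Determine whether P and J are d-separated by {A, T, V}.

4 paths connect P and J; each must be blocked for d-separation to hold:
Path 1: P → A ← J
  A is a collider and A is conditioned on, which opens it — no node blocks this path, so it is active.
Path 2: P → A ← T ← J
  T is a chain here and T is conditioned on, so the path is blocked at T.
Path 3: P → V ← T → A ← J
  T is a fork here and T is conditioned on, so the path is blocked at T.
Path 4: P → V ← T ← J
  T is a chain here and T is conditioned on, so the path is blocked at T.
Because an active path exists, P and J are not d-separated.

No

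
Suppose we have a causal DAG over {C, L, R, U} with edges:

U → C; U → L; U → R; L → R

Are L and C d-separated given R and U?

Yes

Enumerating the 2 paths from L to C and testing each for blocking by {R, U}:
Path 1: L ← U → C
  U is a fork here and U is conditioned on, so the path is blocked at U.
Path 2: L → R ← U → C
  U is a fork here and U is conditioned on, so the path is blocked at U.
Since every path is blocked, d-separation holds.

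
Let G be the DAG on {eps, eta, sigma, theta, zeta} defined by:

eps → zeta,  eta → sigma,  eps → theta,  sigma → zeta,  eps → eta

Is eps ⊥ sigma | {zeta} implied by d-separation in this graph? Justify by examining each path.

2 paths connect eps and sigma; each must be blocked for d-separation to hold:
Path 1: eps → zeta ← sigma
  zeta is a collider and zeta is conditioned on, which opens it — no node blocks this path, so it is active.
Path 2: eps → eta → sigma
  eta is a chain and eta is not conditioned on — no node blocks this path, so it is active.
At least one path is unblocked, so d-separation fails.

No — eps and sigma are not d-separated given {zeta}.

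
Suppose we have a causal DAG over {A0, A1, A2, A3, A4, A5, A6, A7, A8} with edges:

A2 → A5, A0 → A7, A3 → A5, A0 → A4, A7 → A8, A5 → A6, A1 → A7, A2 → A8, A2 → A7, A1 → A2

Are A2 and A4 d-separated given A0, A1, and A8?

3 paths connect A2 and A4; each must be blocked for d-separation to hold:
  1. A2 → A7 ← A0 → A4 — A7:collider[open]; A0:fork[blocks] ⇒ blocked
  2. A2 → A8 ← A7 ← A0 → A4 — A8:collider[open]; A7:chain[open]; A0:fork[blocks] ⇒ blocked
  3. A2 ← A1 → A7 ← A0 → A4 — A1:fork[blocks]; A7:collider[open]; A0:fork[blocks] ⇒ blocked
Since every path is blocked, d-separation holds.

Yes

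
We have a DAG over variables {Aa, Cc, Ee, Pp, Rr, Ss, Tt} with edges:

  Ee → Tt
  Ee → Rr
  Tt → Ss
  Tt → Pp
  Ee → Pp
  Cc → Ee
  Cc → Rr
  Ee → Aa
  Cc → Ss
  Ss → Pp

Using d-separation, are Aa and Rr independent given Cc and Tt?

No

6 paths connect Aa and Rr; each must be blocked for d-separation to hold:
Path 1: Aa ← Ee ← Cc → Rr
  Cc is a fork here and Cc is conditioned on, so the path is blocked at Cc.
Path 2: Aa ← Ee → Tt → Ss ← Cc → Rr
  Tt is a chain here and Tt is conditioned on, so the path is blocked at Tt.
Path 3: Aa ← Ee → Tt → Pp ← Ss ← Cc → Rr
  Tt is a chain here and Tt is conditioned on, so the path is blocked at Tt.
Path 4: Aa ← Ee → Rr
  Ee is a fork and Ee is not conditioned on — no node blocks this path, so it is active.
Path 5: Aa ← Ee → Pp ← Ss ← Cc → Rr
  Pp is a collider here and neither Pp nor any of its descendants is conditioned on, so the collider stays closed — the path is blocked at Pp.
Path 6: Aa ← Ee → Pp ← Tt → Ss ← Cc → Rr
  Pp is a collider here and neither Pp nor any of its descendants is conditioned on, so the collider stays closed — the path is blocked at Pp.
Since the path Aa ← Ee → Rr is active, Aa and Rr are not d-separated given {Cc, Tt}.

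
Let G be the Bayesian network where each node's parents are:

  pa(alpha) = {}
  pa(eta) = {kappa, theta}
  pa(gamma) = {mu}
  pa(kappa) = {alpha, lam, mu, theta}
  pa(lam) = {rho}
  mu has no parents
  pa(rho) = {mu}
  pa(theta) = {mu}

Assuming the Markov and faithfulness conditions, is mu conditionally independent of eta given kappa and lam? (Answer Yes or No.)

No

We examine all 6 paths between mu and eta:
Path 1: mu → kappa ← theta → eta
  kappa is a collider and kappa is conditioned on, which opens it; theta is a fork and theta is not conditioned on — no node blocks this path, so it is active.
Path 2: mu → kappa → eta
  kappa is a chain here and kappa is conditioned on, so the path is blocked at kappa.
Path 3: mu → theta → kappa → eta
  kappa is a chain here and kappa is conditioned on, so the path is blocked at kappa.
Path 4: mu → theta → eta
  theta is a chain and theta is not conditioned on — no node blocks this path, so it is active.
Path 5: mu → rho → lam → kappa ← theta → eta
  lam is a chain here and lam is conditioned on, so the path is blocked at lam.
Path 6: mu → rho → lam → kappa → eta
  lam is a chain here and lam is conditioned on, so the path is blocked at lam.
Because an active path exists, mu and eta are not d-separated.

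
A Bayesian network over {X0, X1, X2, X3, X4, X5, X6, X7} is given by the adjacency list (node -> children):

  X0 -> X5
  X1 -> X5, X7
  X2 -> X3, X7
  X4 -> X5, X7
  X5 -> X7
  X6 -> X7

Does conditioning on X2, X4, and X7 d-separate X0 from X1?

No

Enumerating the 3 paths from X0 to X1 and testing each for blocking by {X2, X4, X7}:
Path 1: X0 → X5 → X7 ← X1
  X5 is a chain and X5 is not conditioned on; X7 is a collider and X7 is conditioned on, which opens it — no node blocks this path, so it is active.
Path 2: X0 → X5 ← X1
  X5 is a collider and its descendant X7 is conditioned on, which opens it — no node blocks this path, so it is active.
Path 3: X0 → X5 ← X4 → X7 ← X1
  X4 is a fork here and X4 is conditioned on, so the path is blocked at X4.
Because an active path exists, X0 and X1 are not d-separated.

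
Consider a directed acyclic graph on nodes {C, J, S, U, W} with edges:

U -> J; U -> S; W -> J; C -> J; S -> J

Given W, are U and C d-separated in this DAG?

Yes

Enumerating the 2 paths from U to C and testing each for blocking by {W}:
Path 1: U → J ← C
  J is a collider here and neither J nor any of its descendants is conditioned on, so the collider stays closed — the path is blocked at J.
Path 2: U → S → J ← C
  J is a collider here and neither J nor any of its descendants is conditioned on, so the collider stays closed — the path is blocked at J.
All paths are blocked; U ⊥ C | {W} holds.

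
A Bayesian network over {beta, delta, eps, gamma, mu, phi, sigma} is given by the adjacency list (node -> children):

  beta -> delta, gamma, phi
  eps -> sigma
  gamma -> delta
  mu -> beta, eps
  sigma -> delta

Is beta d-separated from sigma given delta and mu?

There are 3 undirected paths between beta and sigma; checking each against the conditioning set {delta, mu}:
Path 1: beta → delta ← sigma
  delta is a collider and delta is conditioned on, which opens it — no node blocks this path, so it is active.
Path 2: beta → gamma → delta ← sigma
  gamma is a chain and gamma is not conditioned on; delta is a collider and delta is conditioned on, which opens it — no node blocks this path, so it is active.
Path 3: beta ← mu → eps → sigma
  mu is a fork here and mu is conditioned on, so the path is blocked at mu.
Since the path beta → delta ← sigma is active, beta and sigma are not d-separated given {delta, mu}.

No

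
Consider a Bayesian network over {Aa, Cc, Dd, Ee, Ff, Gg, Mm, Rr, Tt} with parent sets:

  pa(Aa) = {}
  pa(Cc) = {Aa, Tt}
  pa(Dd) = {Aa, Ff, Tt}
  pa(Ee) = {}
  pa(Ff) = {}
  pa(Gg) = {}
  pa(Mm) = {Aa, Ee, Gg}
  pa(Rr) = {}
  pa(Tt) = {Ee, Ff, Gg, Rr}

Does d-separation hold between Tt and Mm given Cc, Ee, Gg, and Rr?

Enumerating the 5 paths from Tt to Mm and testing each for blocking by {Cc, Ee, Gg, Rr}:
Path 1: Tt → Dd ← Aa → Mm
  Dd is a collider here and neither Dd nor any of its descendants is conditioned on, so the collider stays closed — the path is blocked at Dd.
Path 2: Tt ← Gg → Mm
  Gg is a fork here and Gg is conditioned on, so the path is blocked at Gg.
Path 3: Tt ← Ff → Dd ← Aa → Mm
  Dd is a collider here and neither Dd nor any of its descendants is conditioned on, so the collider stays closed — the path is blocked at Dd.
Path 4: Tt → Cc ← Aa → Mm
  Cc is a collider and Cc is conditioned on, which opens it; Aa is a fork and Aa is not conditioned on — no node blocks this path, so it is active.
Path 5: Tt ← Ee → Mm
  Ee is a fork here and Ee is conditioned on, so the path is blocked at Ee.
At least one path is unblocked, so d-separation fails.

No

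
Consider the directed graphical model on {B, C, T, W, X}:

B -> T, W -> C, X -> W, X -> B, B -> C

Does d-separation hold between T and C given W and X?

No

We examine all 2 paths between T and C:
  1. T ← B → C — B:fork[open] ⇒ active
  2. T ← B ← X → W → C — B:chain[open]; X:fork[blocks]; W:chain[blocks] ⇒ blocked
Because an active path exists, T and C are not d-separated.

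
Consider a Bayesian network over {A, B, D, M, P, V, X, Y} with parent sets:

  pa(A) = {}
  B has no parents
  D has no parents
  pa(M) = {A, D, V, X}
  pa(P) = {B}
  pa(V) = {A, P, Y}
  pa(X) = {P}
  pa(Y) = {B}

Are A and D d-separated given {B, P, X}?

We examine all 4 paths between A and D:
  1. A → V ← Y ← B → P → X → M ← D — V:collider[blocks]; Y:chain[open]; B:fork[blocks]; P:chain[blocks]; X:chain[blocks]; M:collider[blocks] ⇒ blocked
  2. A → V → M ← D — V:chain[open]; M:collider[blocks] ⇒ blocked
  3. A → V ← P → X → M ← D — V:collider[blocks]; P:fork[blocks]; X:chain[blocks]; M:collider[blocks] ⇒ blocked
  4. A → M ← D — M:collider[blocks] ⇒ blocked
All paths are blocked; A ⊥ D | {B, P, X} holds.

Yes — A and D are d-separated given {B, P, X}.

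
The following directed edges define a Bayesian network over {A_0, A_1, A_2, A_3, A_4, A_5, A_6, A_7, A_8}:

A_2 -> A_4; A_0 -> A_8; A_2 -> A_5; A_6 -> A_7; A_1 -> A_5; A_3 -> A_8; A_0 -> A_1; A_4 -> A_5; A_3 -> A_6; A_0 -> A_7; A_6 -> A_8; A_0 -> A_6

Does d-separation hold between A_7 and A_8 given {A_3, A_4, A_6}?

We examine all 6 paths between A_7 and A_8:
Path 1: A_7 ← A_0 → A_8
  A_0 is a fork and A_0 is not conditioned on — no node blocks this path, so it is active.
Path 2: A_7 ← A_0 → A_6 → A_8
  A_6 is a chain here and A_6 is conditioned on, so the path is blocked at A_6.
Path 3: A_7 ← A_0 → A_6 ← A_3 → A_8
  A_3 is a fork here and A_3 is conditioned on, so the path is blocked at A_3.
Path 4: A_7 ← A_6 → A_8
  A_6 is a fork here and A_6 is conditioned on, so the path is blocked at A_6.
Path 5: A_7 ← A_6 ← A_0 → A_8
  A_6 is a chain here and A_6 is conditioned on, so the path is blocked at A_6.
Path 6: A_7 ← A_6 ← A_3 → A_8
  A_6 is a chain here and A_6 is conditioned on, so the path is blocked at A_6.
Because an active path exists, A_7 and A_8 are not d-separated.

No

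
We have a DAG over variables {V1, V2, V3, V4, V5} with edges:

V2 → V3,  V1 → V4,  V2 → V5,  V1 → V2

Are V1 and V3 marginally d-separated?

No — V1 and V3 are not d-separated given ∅.

Only one path connects V1 and V3:
Path 1: V1 → V2 → V3
  V2 is a chain and V2 is not conditioned on — no node blocks this path, so it is active.
Because an active path exists, V1 and V3 are not d-separated.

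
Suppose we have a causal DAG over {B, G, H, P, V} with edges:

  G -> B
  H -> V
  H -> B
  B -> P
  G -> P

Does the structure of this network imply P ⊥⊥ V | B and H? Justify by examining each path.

2 paths connect P and V; each must be blocked for d-separation to hold:
Path 1: P ← B ← H → V
  B is a chain here and B is conditioned on, so the path is blocked at B.
Path 2: P ← G → B ← H → V
  H is a fork here and H is conditioned on, so the path is blocked at H.
Since every path is blocked, d-separation holds.

Yes — P and V are d-separated given {B, H}.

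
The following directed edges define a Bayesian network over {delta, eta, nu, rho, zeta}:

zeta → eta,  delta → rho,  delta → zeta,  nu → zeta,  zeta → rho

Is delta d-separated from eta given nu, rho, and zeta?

Yes

There are 2 undirected paths between delta and eta; checking each against the conditioning set {nu, rho, zeta}:
Path 1: delta → rho ← zeta → eta
  zeta is a fork here and zeta is conditioned on, so the path is blocked at zeta.
Path 2: delta → zeta → eta
  zeta is a chain here and zeta is conditioned on, so the path is blocked at zeta.
All paths are blocked; delta ⊥ eta | {nu, rho, zeta} holds.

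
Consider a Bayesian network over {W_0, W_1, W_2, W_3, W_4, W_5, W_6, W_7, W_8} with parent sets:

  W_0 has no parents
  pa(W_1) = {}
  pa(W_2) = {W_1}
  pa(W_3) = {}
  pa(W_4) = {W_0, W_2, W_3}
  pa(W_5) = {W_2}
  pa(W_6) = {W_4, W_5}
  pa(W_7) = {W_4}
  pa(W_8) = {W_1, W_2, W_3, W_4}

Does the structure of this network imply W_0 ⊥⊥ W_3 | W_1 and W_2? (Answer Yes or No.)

Yes

There are 6 undirected paths between W_0 and W_3; checking each against the conditioning set {W_1, W_2}:
Path 1: W_0 → W_4 → W_6 ← W_5 ← W_2 → W_8 ← W_3
  W_6 is a collider here and neither W_6 nor any of its descendants is conditioned on, so the collider stays closed — the path is blocked at W_6.
Path 2: W_0 → W_4 → W_6 ← W_5 ← W_2 ← W_1 → W_8 ← W_3
  W_6 is a collider here and neither W_6 nor any of its descendants is conditioned on, so the collider stays closed — the path is blocked at W_6.
Path 3: W_0 → W_4 → W_8 ← W_3
  W_8 is a collider here and neither W_8 nor any of its descendants is conditioned on, so the collider stays closed — the path is blocked at W_8.
Path 4: W_0 → W_4 ← W_2 → W_8 ← W_3
  W_4 is a collider here and neither W_4 nor any of its descendants is conditioned on, so the collider stays closed — the path is blocked at W_4.
Path 5: W_0 → W_4 ← W_2 ← W_1 → W_8 ← W_3
  W_4 is a collider here and neither W_4 nor any of its descendants is conditioned on, so the collider stays closed — the path is blocked at W_4.
Path 6: W_0 → W_4 ← W_3
  W_4 is a collider here and neither W_4 nor any of its descendants is conditioned on, so the collider stays closed — the path is blocked at W_4.
Since every path is blocked, d-separation holds.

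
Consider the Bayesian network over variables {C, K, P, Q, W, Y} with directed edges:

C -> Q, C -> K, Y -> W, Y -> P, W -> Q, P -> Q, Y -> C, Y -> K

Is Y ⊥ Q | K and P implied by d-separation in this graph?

4 paths connect Y and Q; each must be blocked for d-separation to hold:
Path 1: Y → P → Q
  P is a chain here and P is conditioned on, so the path is blocked at P.
Path 2: Y → K ← C → Q
  K is a collider and K is conditioned on, which opens it; C is a fork and C is not conditioned on — no node blocks this path, so it is active.
Path 3: Y → C → Q
  C is a chain and C is not conditioned on — no node blocks this path, so it is active.
Path 4: Y → W → Q
  W is a chain and W is not conditioned on — no node blocks this path, so it is active.
At least one path is unblocked, so d-separation fails.

No — Y and Q are not d-separated given {K, P}.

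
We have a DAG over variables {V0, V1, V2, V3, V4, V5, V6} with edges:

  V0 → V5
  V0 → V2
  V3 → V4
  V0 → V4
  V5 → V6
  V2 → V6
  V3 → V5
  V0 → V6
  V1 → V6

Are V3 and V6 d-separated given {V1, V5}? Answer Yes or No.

We examine all 6 paths between V3 and V6:
Path 1: V3 → V5 → V6
  V5 is a chain here and V5 is conditioned on, so the path is blocked at V5.
Path 2: V3 → V5 ← V0 → V6
  V5 is a collider and V5 is conditioned on, which opens it; V0 is a fork and V0 is not conditioned on — no node blocks this path, so it is active.
Path 3: V3 → V5 ← V0 → V2 → V6
  V5 is a collider and V5 is conditioned on, which opens it; V0 is a fork and V0 is not conditioned on; V2 is a chain and V2 is not conditioned on — no node blocks this path, so it is active.
Path 4: V3 → V4 ← V0 → V5 → V6
  V4 is a collider here and neither V4 nor any of its descendants is conditioned on, so the collider stays closed — the path is blocked at V4.
Path 5: V3 → V4 ← V0 → V6
  V4 is a collider here and neither V4 nor any of its descendants is conditioned on, so the collider stays closed — the path is blocked at V4.
Path 6: V3 → V4 ← V0 → V2 → V6
  V4 is a collider here and neither V4 nor any of its descendants is conditioned on, so the collider stays closed — the path is blocked at V4.
At least one path is unblocked, so d-separation fails.

No — V3 and V6 are not d-separated given {V1, V5}.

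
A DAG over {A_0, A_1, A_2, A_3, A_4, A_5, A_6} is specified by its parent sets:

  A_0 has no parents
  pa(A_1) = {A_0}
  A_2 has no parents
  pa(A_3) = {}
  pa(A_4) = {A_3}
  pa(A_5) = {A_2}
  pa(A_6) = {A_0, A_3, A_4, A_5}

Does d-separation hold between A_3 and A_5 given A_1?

Yes

There are 2 undirected paths between A_3 and A_5; checking each against the conditioning set {A_1}:
  1. A_3 → A_6 ← A_5 — A_6:collider[blocks] ⇒ blocked
  2. A_3 → A_4 → A_6 ← A_5 — A_4:chain[open]; A_6:collider[blocks] ⇒ blocked
All paths are blocked; A_3 ⊥ A_5 | {A_1} holds.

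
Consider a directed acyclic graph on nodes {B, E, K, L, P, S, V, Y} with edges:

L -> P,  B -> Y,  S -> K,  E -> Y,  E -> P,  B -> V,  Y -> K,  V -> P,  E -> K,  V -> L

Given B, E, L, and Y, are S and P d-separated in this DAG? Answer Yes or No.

There are 6 undirected paths between S and P; checking each against the conditioning set {B, E, L, Y}:
Path 1: S → K ← Y ← B → V → P
  K is a collider here and neither K nor any of its descendants is conditioned on, so the collider stays closed — the path is blocked at K.
Path 2: S → K ← Y ← B → V → L → P
  K is a collider here and neither K nor any of its descendants is conditioned on, so the collider stays closed — the path is blocked at K.
Path 3: S → K ← Y ← E → P
  K is a collider here and neither K nor any of its descendants is conditioned on, so the collider stays closed — the path is blocked at K.
Path 4: S → K ← E → P
  K is a collider here and neither K nor any of its descendants is conditioned on, so the collider stays closed — the path is blocked at K.
Path 5: S → K ← E → Y ← B → V → P
  K is a collider here and neither K nor any of its descendants is conditioned on, so the collider stays closed — the path is blocked at K.
Path 6: S → K ← E → Y ← B → V → L → P
  K is a collider here and neither K nor any of its descendants is conditioned on, so the collider stays closed — the path is blocked at K.
Every path is blocked, so S and P are d-separated given {B, E, L, Y}.

Yes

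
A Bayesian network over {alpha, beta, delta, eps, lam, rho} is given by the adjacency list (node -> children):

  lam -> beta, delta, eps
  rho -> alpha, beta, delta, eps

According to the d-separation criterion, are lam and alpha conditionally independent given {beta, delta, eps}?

No — lam and alpha are not d-separated given {beta, delta, eps}.

Enumerating the 3 paths from lam to alpha and testing each for blocking by {beta, delta, eps}:
Path 1: lam → beta ← rho → alpha
  beta is a collider and beta is conditioned on, which opens it; rho is a fork and rho is not conditioned on — no node blocks this path, so it is active.
Path 2: lam → delta ← rho → alpha
  delta is a collider and delta is conditioned on, which opens it; rho is a fork and rho is not conditioned on — no node blocks this path, so it is active.
Path 3: lam → eps ← rho → alpha
  eps is a collider and eps is conditioned on, which opens it; rho is a fork and rho is not conditioned on — no node blocks this path, so it is active.
Because an active path exists, lam and alpha are not d-separated.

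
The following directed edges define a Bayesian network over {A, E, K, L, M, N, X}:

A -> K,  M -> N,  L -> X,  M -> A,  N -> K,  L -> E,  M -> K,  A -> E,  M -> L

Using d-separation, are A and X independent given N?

No — A and X are not d-separated given {N}.

4 paths connect A and X; each must be blocked for d-separation to hold:
Path 1: A ← M → L → X
  M is a fork and M is not conditioned on; L is a chain and L is not conditioned on — no node blocks this path, so it is active.
Path 2: A → E ← L → X
  E is a collider here and neither E nor any of its descendants is conditioned on, so the collider stays closed — the path is blocked at E.
Path 3: A → K ← M → L → X
  K is a collider here and neither K nor any of its descendants is conditioned on, so the collider stays closed — the path is blocked at K.
Path 4: A → K ← N ← M → L → X
  K is a collider here and neither K nor any of its descendants is conditioned on, so the collider stays closed — the path is blocked at K.
Because an active path exists, A and X are not d-separated.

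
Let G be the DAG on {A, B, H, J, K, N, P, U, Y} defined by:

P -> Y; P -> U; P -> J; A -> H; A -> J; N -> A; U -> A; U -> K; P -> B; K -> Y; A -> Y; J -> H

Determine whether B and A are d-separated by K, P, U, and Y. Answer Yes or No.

6 paths connect B and A; each must be blocked for d-separation to hold:
Path 1: B ← P → Y ← K ← U → A
  P is a fork here and P is conditioned on, so the path is blocked at P.
Path 2: B ← P → Y ← A
  P is a fork here and P is conditioned on, so the path is blocked at P.
Path 3: B ← P → J → H ← A
  P is a fork here and P is conditioned on, so the path is blocked at P.
Path 4: B ← P → J ← A
  P is a fork here and P is conditioned on, so the path is blocked at P.
Path 5: B ← P → U → K → Y ← A
  P is a fork here and P is conditioned on, so the path is blocked at P.
Path 6: B ← P → U → A
  P is a fork here and P is conditioned on, so the path is blocked at P.
Every path is blocked, so B and A are d-separated given {K, P, U, Y}.

Yes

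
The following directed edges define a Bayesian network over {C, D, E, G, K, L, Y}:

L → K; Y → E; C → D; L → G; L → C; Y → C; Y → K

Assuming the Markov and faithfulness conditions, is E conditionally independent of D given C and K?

Yes

2 paths connect E and D; each must be blocked for d-separation to hold:
Path 1: E ← Y → K ← L → C → D
  C is a chain here and C is conditioned on, so the path is blocked at C.
Path 2: E ← Y → C → D
  C is a chain here and C is conditioned on, so the path is blocked at C.
Every path is blocked, so E and D are d-separated given {C, K}.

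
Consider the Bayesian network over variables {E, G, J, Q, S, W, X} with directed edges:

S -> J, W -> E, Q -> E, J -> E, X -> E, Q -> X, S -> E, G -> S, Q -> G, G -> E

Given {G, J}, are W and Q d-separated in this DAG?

Yes

We examine all 5 paths between W and Q:
  1. W → E ← S ← G ← Q — E:collider[blocks]; S:chain[open]; G:chain[blocks] ⇒ blocked
  2. W → E ← X ← Q — E:collider[blocks]; X:chain[open] ⇒ blocked
  3. W → E ← Q — E:collider[blocks] ⇒ blocked
  4. W → E ← J ← S ← G ← Q — E:collider[blocks]; J:chain[blocks]; S:chain[open]; G:chain[blocks] ⇒ blocked
  5. W → E ← G ← Q — E:collider[blocks]; G:chain[blocks] ⇒ blocked
All paths are blocked; W ⊥ Q | {G, J} holds.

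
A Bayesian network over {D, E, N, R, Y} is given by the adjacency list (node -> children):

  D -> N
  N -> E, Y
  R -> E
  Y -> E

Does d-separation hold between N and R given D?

Yes

2 paths connect N and R; each must be blocked for d-separation to hold:
Path 1: N → E ← R
  E is a collider here and neither E nor any of its descendants is conditioned on, so the collider stays closed — the path is blocked at E.
Path 2: N → Y → E ← R
  E is a collider here and neither E nor any of its descendants is conditioned on, so the collider stays closed — the path is blocked at E.
Since every path is blocked, d-separation holds.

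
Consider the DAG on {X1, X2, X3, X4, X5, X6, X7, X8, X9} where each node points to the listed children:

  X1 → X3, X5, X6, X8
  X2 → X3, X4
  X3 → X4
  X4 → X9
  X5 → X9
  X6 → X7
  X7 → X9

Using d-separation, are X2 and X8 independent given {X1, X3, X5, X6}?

Yes

6 paths connect X2 and X8; each must be blocked for d-separation to hold:
Path 1: X2 → X3 ← X1 → X8
  X1 is a fork here and X1 is conditioned on, so the path is blocked at X1.
Path 2: X2 → X3 → X4 → X9 ← X7 ← X6 ← X1 → X8
  X3 is a chain here and X3 is conditioned on, so the path is blocked at X3.
Path 3: X2 → X3 → X4 → X9 ← X5 ← X1 → X8
  X3 is a chain here and X3 is conditioned on, so the path is blocked at X3.
Path 4: X2 → X4 ← X3 ← X1 → X8
  X4 is a collider here and neither X4 nor any of its descendants is conditioned on, so the collider stays closed — the path is blocked at X4.
Path 5: X2 → X4 → X9 ← X7 ← X6 ← X1 → X8
  X9 is a collider here and neither X9 nor any of its descendants is conditioned on, so the collider stays closed — the path is blocked at X9.
Path 6: X2 → X4 → X9 ← X5 ← X1 → X8
  X9 is a collider here and neither X9 nor any of its descendants is conditioned on, so the collider stays closed — the path is blocked at X9.
Since every path is blocked, d-separation holds.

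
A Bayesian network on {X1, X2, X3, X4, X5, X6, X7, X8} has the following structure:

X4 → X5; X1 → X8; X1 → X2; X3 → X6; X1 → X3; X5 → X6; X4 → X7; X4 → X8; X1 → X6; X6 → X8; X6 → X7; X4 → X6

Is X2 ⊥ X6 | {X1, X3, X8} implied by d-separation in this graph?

Yes — X2 and X6 are d-separated given {X1, X3, X8}.

We examine all 6 paths between X2 and X6:
  1. X2 ← X1 → X8 ← X6 — X1:fork[blocks]; X8:collider[open] ⇒ blocked
  2. X2 ← X1 → X8 ← X4 → X7 ← X6 — X1:fork[blocks]; X8:collider[open]; X4:fork[open]; X7:collider[blocks] ⇒ blocked
  3. X2 ← X1 → X8 ← X4 → X6 — X1:fork[blocks]; X8:collider[open]; X4:fork[open] ⇒ blocked
  4. X2 ← X1 → X8 ← X4 → X5 → X6 — X1:fork[blocks]; X8:collider[open]; X4:fork[open]; X5:chain[open] ⇒ blocked
  5. X2 ← X1 → X6 — X1:fork[blocks] ⇒ blocked
  6. X2 ← X1 → X3 → X6 — X1:fork[blocks]; X3:chain[blocks] ⇒ blocked
Since every path is blocked, d-separation holds.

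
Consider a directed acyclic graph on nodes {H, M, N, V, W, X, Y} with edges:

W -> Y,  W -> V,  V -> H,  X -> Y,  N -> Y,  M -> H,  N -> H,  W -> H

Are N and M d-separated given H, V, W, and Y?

No

There are 3 undirected paths between N and M; checking each against the conditioning set {H, V, W, Y}:
  1. N → Y ← W → V → H ← M — Y:collider[open]; W:fork[blocks]; V:chain[blocks]; H:collider[open] ⇒ blocked
  2. N → Y ← W → H ← M — Y:collider[open]; W:fork[blocks]; H:collider[open] ⇒ blocked
  3. N → H ← M — H:collider[open] ⇒ active
Because an active path exists, N and M are not d-separated.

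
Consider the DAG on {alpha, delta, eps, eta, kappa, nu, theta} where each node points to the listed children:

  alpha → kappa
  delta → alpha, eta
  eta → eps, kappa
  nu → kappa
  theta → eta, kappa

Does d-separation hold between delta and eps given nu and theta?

There are 3 undirected paths between delta and eps; checking each against the conditioning set {nu, theta}:
Path 1: delta → eta → eps
  eta is a chain and eta is not conditioned on — no node blocks this path, so it is active.
Path 2: delta → alpha → kappa ← eta → eps
  kappa is a collider here and neither kappa nor any of its descendants is conditioned on, so the collider stays closed — the path is blocked at kappa.
Path 3: delta → alpha → kappa ← theta → eta → eps
  kappa is a collider here and neither kappa nor any of its descendants is conditioned on, so the collider stays closed — the path is blocked at kappa.
Because an active path exists, delta and eps are not d-separated.

No — delta and eps are not d-separated given {nu, theta}.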